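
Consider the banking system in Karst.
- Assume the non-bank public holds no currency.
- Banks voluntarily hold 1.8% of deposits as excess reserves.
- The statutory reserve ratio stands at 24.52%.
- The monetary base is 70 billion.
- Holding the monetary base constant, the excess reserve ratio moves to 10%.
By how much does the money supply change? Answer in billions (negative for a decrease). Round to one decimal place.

-63.2 billion

Initially m₁ = 1 / (0.2452 + 0.018) ≈ 3.7994, so M₁ = 3.7994 × 70 = 265.958 billion.
After the change m₂ = 1 / (0.2452 + 0.1) ≈ 2.8969, so M₂ = 2.8969 × 70 = 202.783 billion.
ΔM = M₂ − M₁ = 202.783 − 265.958 = -63.175 billion.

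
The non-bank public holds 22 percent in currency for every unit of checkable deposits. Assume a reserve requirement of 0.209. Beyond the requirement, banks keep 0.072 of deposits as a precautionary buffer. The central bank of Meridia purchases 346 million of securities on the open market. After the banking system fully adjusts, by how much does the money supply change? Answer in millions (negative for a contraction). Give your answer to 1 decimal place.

The money multiplier is m = (1 + c) / (rr + e + c) = (1 + 0.22) / (0.209 + 0.072 + 0.22) ≈ 2.43513.
The purchase adds 346 million of base, so ΔM = m × ΔMB = 2.43513 × (+346) ≈ 842.555 million.

842.6 million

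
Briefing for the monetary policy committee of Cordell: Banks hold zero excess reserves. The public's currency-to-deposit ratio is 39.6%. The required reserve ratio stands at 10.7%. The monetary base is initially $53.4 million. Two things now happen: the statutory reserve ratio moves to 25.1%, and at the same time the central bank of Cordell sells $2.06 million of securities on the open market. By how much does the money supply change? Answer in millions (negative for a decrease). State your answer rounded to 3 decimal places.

Before: m₁ = (1 + 0.396) / (0.107 + 0.396) ≈ 2.775348, MB₁ = 53.4, so M₁ = 2.775348 × 53.4 ≈ 148.2036 million.
After: m₂ = (1 + 0.396) / (0.251 + 0.396) ≈ 2.157651, MB₂ = 53.4 − 2.06 = 51.34, so M₂ = 2.157651 × 51.34 ≈ 110.7738 million.
ΔM = M₂ − M₁ = 110.7738 − 148.2036 = -37.4298 million.

-37.430 million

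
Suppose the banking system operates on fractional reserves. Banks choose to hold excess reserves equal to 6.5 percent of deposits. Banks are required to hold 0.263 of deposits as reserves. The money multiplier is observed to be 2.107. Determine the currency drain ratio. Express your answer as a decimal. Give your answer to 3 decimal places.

Using m = 2.107. From m = (1 + c)/(c + rr + e), rearranging gives 1 + c = m·(c + rr + e), so c·(1 − m) = m·(rr + e) − 1.
Hence c = [m·(rr + e) − 1]/(1 − m) = [2.107 × (0.263 + 0.065) − 1] / (1 − 2.107) ≈ 0.279046.

0.279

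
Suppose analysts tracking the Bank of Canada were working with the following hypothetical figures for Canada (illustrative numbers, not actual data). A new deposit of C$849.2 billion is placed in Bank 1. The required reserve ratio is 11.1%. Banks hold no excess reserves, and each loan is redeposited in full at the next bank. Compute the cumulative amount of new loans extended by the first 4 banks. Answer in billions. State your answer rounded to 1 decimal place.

Bank i lends (1 − rr)^i of the original deposit: Bank 1 lends 849.2·0.8890 = 754.9388, Bank 2 lends 849.2·0.8890² ≈ 671.1406, and so on.
Summing a geometric series: total = 849.2·[0.8890·(1 − 0.8890^4) / (1 − 0.8890)] ≈ 2553.1399 billion.

C$2553.1 billion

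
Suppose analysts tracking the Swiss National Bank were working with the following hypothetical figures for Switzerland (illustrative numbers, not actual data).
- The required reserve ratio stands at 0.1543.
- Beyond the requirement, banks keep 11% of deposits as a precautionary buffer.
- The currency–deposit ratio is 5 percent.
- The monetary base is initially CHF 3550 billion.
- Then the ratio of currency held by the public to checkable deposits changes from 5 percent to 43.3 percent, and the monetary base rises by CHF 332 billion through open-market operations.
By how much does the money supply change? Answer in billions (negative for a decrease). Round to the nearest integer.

-3882 billion

Before: m₁ = (1 + 0.05) / (0.1543 + 0.11 + 0.05) ≈ 3.34076, MB₁ = 3550, so M₁ = 3.34076 × 3550 = 11859.698 billion.
After: m₂ = (1 + 0.433) / (0.1543 + 0.11 + 0.433) ≈ 2.05507, MB₂ = 3550 + 332 = 3882, so M₂ = 2.05507 × 3882 ≈ 7977.7817 billion.
ΔM = M₂ − M₁ = 7977.7817 − 11859.698 = -3881.9163 billion.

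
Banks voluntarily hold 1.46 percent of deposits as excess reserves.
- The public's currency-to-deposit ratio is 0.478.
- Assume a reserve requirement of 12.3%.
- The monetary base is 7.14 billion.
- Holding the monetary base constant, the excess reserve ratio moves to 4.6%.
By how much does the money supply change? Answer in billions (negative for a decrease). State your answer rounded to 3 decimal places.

-0.832 billion

Initially m₁ = (1 + 0.478) / (0.123 + 0.0146 + 0.478) ≈ 2.40091, so M₁ = 2.40091 × 7.14 ≈ 17.1425 billion.
After the change m₂ = (1 + 0.478) / (0.123 + 0.046 + 0.478) ≈ 2.28439, so M₂ = 2.28439 × 7.14 ≈ 16.3105 billion.
ΔM = M₂ − M₁ = 16.3105 − 17.1425 = -0.832 billion.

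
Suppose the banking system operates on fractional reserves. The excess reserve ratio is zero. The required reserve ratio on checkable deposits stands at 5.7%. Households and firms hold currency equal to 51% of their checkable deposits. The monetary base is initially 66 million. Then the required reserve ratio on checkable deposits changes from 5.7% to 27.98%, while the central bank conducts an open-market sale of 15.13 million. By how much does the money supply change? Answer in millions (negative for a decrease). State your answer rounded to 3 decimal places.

-78.510 million

Before: m₁ = (1 + 0.51) / (0.057 + 0.51) ≈ 2.663139, MB₁ = 66, so M₁ = 2.663139 × 66 ≈ 175.7672 million.
After: m₂ = (1 + 0.51) / (0.2798 + 0.51) ≈ 1.911876, MB₂ = 66 − 15.13 = 50.87, so M₂ = 1.911876 × 50.87 ≈ 97.2571 million.
ΔM = M₂ − M₁ = 97.2571 − 175.7672 = -78.5101 million.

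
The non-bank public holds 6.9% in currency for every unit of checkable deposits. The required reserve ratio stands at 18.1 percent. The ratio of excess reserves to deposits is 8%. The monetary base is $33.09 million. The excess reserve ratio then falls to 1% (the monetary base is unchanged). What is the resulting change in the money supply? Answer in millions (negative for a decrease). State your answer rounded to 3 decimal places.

Initially m₁ = (1 + 0.069) / (0.181 + 0.08 + 0.069) ≈ 3.239394, so M₁ = 3.239394 × 33.09 ≈ 107.1915 million.
After the change m₂ = (1 + 0.069) / (0.181 + 0.01 + 0.069) ≈ 4.111538, so M₂ = 4.111538 × 33.09 ≈ 136.0508 million.
ΔM = M₂ − M₁ = 136.0508 − 107.1915 = 28.8593 million.

$28.859 million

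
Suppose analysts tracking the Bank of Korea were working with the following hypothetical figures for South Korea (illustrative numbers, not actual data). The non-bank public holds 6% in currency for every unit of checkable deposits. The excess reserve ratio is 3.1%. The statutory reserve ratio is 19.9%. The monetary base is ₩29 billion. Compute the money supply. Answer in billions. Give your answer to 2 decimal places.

₩106.00 billion

The money multiplier is m = (1 + c) / (rr + e + c) = (1 + 0.06) / (0.199 + 0.031 + 0.06) ≈ 3.65517.
So M = m × MB = 3.65517 × 29 ≈ 105.9999 billion.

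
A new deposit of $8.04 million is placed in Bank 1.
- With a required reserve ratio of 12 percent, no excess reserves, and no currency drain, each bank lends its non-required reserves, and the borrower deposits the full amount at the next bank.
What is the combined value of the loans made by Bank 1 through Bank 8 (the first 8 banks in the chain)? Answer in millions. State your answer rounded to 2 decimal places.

$37.76 million

Bank i lends (1 − rr)^i of the original deposit: Bank 1 lends 8.04·0.8800 = 7.0752, Bank 2 lends 8.04·0.8800² ≈ 6.2262, and so on.
Summing a geometric series: total = 8.04·[0.8800·(1 − 0.8800^8) / (1 − 0.8800)] ≈ 37.7559 million.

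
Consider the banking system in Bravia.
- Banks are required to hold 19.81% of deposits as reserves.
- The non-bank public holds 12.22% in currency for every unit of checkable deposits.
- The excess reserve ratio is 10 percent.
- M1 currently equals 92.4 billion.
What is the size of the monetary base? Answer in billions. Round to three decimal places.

34.607 billion

The money multiplier is m = (1 + c) / (rr + e + c) = (1 + 0.1222) / (0.1981 + 0.1 + 0.1222) ≈ 2.669998.
MB = M / m = 92.4 / 2.669998 ≈ 34.6068 billion.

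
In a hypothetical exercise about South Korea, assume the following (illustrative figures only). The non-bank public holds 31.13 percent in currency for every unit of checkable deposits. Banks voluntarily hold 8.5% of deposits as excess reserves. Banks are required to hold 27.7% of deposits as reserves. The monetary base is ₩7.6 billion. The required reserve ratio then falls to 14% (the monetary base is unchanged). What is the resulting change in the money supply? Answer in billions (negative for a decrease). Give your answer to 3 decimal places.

Initially m₁ = (1 + 0.3113) / (0.277 + 0.085 + 0.3113) ≈ 1.94757, so M₁ = 1.94757 × 7.6 ≈ 14.8015 billion.
After the change m₂ = (1 + 0.3113) / (0.14 + 0.085 + 0.3113) ≈ 2.44509, so M₂ = 2.44509 × 7.6 ≈ 18.5827 billion.
ΔM = M₂ − M₁ = 18.5827 − 14.8015 = 3.7812 billion.

₩3.781 billion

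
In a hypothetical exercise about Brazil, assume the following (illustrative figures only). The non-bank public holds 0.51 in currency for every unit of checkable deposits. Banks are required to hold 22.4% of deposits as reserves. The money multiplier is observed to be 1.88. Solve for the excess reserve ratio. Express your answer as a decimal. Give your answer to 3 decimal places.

Using m = 1.88. Since m = (1 + c)/(c + rr + e), the denominator satisfies c + rr + e = (1 + c)/m = (1 + 0.51) / 1.88 ≈ 0.803191.
With c = 0.51 and rr = 0.224, the excess reserve ratio is 0.803191 − 0.51 − 0.224 = 0.069191.

0.069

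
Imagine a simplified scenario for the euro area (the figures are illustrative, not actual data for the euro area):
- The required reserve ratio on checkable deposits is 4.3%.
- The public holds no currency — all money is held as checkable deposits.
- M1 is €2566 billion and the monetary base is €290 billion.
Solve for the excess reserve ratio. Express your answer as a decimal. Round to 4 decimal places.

Using m = M/MB = 2566/290 ≈ 8.848276. Since m = (1 + c)/(c + rr + e), the denominator satisfies c + rr + e = (1 + c)/m = (1 + 0) / 8.848276 ≈ 0.113016.
With c = 0 and rr = 0.043, the excess reserve ratio is 0.113016 − 0 − 0.043 = 0.070016.

0.0700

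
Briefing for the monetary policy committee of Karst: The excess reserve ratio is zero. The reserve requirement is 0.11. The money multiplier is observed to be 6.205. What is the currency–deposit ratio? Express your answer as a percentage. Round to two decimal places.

6.10%

Using m = 6.205. From m = (1 + c)/(c + rr + e), rearranging gives 1 + c = m·(c + rr + e), so c·(1 − m) = m·(rr + e) − 1.
Hence c = [m·(rr + e) − 1]/(1 − m) = [6.205 × (0.11 + 0) − 1] / (1 − 6.205) ≈ 0.060989.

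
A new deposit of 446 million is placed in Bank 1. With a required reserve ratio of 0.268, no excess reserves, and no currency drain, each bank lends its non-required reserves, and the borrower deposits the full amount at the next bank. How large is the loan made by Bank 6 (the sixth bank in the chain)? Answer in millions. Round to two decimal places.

Each bank lends a fraction (1 − rr) = 0.7320 of the deposit it receives, so Bank 6 receives 446·0.7320^5 and lends 446·0.7320^6 ≈ 68.6122 million.

68.61 million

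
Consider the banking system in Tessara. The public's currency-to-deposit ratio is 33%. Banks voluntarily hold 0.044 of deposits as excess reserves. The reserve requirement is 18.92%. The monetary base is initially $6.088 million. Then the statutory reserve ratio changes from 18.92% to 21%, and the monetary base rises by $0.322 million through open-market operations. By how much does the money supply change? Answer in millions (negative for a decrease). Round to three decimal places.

Before: m₁ = (1 + 0.33) / (0.1892 + 0.044 + 0.33) ≈ 2.36151, MB₁ = 6.088, so M₁ = 2.36151 × 6.088 ≈ 14.3769 million.
After: m₂ = (1 + 0.33) / (0.21 + 0.044 + 0.33) ≈ 2.27740, MB₂ = 6.088 + 0.322 = 6.41, so M₂ = 2.27740 × 6.41 ≈ 14.5981 million.
ΔM = M₂ − M₁ = 14.5981 − 14.3769 = 0.2212 million.

$0.221 million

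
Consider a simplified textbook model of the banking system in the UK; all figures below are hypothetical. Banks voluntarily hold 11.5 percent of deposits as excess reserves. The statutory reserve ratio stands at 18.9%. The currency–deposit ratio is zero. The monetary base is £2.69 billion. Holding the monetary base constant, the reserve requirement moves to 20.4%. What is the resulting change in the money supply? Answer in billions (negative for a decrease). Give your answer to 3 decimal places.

Initially m₁ = 1 / (0.189 + 0.115) ≈ 3.28947, so M₁ = 3.28947 × 2.69 ≈ 8.8487 billion.
After the change m₂ = 1 / (0.204 + 0.115) ≈ 3.13480, so M₂ = 3.13480 × 2.69 ≈ 8.4326 billion.
ΔM = M₂ − M₁ = 8.4326 − 8.8487 = -0.4161 billion.

-0.416 billion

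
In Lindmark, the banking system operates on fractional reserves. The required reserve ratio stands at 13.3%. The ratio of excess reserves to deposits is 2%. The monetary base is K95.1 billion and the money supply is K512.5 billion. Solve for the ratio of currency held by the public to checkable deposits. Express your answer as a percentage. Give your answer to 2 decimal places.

4.00%

Using m = M/MB = 512.5/95.1 ≈ 5.389064. From m = (1 + c)/(c + rr + e), rearranging gives 1 + c = m·(c + rr + e), so c·(1 − m) = m·(rr + e) − 1.
Hence c = [m·(rr + e) − 1]/(1 − m) = [5.389064 × (0.133 + 0.02) − 1] / (1 − 5.389064) ≈ 0.039980.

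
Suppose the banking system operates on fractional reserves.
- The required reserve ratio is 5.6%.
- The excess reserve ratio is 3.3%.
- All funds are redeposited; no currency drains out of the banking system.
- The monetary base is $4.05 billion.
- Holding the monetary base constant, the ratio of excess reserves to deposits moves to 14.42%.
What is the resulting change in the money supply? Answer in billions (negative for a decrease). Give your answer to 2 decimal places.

-25.28 billion

Initially m₁ = 1 / (0.056 + 0.033) ≈ 11.2360, so M₁ = 11.2360 × 4.05 = 45.5058 billion.
After the change m₂ = 1 / (0.056 + 0.1442) ≈ 4.9950, so M₂ = 4.9950 × 4.05 ≈ 20.2297 billion.
ΔM = M₂ − M₁ = 20.2297 − 45.5058 = -25.2761 billion.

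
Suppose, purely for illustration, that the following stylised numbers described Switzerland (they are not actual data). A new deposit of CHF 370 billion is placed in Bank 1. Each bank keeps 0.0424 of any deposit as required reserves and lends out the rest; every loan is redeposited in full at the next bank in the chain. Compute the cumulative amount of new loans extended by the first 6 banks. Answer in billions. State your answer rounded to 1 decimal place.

CHF 1912.9 billion

Bank i lends (1 − rr)^i of the original deposit: Bank 1 lends 370·0.9576 = 354.3120, Bank 2 lends 370·0.9576² ≈ 339.2892, and so on.
Summing a geometric series: total = 370·[0.9576·(1 − 0.9576^6) / (1 − 0.9576)] ≈ 1912.8706 billion.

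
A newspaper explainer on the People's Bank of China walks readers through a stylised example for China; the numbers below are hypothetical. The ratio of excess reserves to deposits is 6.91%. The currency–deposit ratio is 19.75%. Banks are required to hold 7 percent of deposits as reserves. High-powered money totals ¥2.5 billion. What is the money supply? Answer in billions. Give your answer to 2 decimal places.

¥8.89 billion

The money multiplier is m = (1 + c) / (rr + e + c) = (1 + 0.1975) / (0.07 + 0.0691 + 0.1975) ≈ 3.5576.
So M = m × MB = 3.5576 × 2.5 = 8.894 billion.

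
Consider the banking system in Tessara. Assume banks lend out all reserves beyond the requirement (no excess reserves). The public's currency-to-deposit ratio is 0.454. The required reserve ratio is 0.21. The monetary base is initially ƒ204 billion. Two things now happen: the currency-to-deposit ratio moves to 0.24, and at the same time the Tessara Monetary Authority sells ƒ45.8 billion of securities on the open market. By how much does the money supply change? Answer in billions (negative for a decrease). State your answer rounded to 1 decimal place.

-10.8 billion

Before: m₁ = (1 + 0.454) / (0.21 + 0.454) ≈ 2.18976, MB₁ = 204, so M₁ = 2.18976 × 204 ≈ 446.711 billion.
After: m₂ = (1 + 0.24) / (0.21 + 0.24) ≈ 2.75556, MB₂ = 204 − 45.8 = 158.2, so M₂ = 2.75556 × 158.2 ≈ 435.9296 billion.
ΔM = M₂ − M₁ = 435.9296 − 446.711 = -10.7814 billion.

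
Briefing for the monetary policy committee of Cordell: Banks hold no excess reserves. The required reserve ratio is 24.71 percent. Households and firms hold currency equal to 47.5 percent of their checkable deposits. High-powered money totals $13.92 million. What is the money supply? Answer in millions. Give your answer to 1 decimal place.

$28.4 million

The money multiplier is m = (1 + c) / (rr + c) = (1 + 0.475) / (0.2471 + 0.475) ≈ 2.0427.
So M = m × MB = 2.0427 × 13.92 ≈ 28.4344 million.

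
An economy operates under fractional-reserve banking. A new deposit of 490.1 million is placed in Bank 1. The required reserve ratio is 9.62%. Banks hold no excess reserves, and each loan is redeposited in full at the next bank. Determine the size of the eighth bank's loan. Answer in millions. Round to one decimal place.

Each bank lends a fraction (1 − rr) = 0.9038 of the deposit it receives, so Bank 8 receives 490.1·0.9038^7 and lends 490.1·0.9038^8 ≈ 218.2043 million.

218.2 million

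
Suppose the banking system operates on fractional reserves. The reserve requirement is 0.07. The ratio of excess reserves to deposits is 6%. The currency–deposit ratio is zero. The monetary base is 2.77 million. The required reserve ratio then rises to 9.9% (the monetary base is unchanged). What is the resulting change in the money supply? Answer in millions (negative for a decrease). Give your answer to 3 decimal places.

Initially m₁ = 1 / (0.07 + 0.06) ≈ 7.69231, so M₁ = 7.69231 × 2.77 ≈ 21.3077 million.
After the change m₂ = 1 / (0.099 + 0.06) ≈ 6.28931, so M₂ = 6.28931 × 2.77 ≈ 17.4214 million.
ΔM = M₂ − M₁ = 17.4214 − 21.3077 = -3.8863 million.

-3.886 million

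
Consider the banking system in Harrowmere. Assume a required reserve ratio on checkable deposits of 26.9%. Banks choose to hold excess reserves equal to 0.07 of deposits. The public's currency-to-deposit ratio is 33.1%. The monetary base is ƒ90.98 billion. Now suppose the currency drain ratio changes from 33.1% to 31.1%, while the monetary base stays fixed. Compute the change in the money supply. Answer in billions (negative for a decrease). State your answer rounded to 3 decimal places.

ƒ2.762 billion

Initially m₁ = (1 + 0.331) / (0.269 + 0.07 + 0.331) ≈ 1.986567, so M₁ = 1.986567 × 90.98 ≈ 180.7379 billion.
After the change m₂ = (1 + 0.311) / (0.269 + 0.07 + 0.311) ≈ 2.016923, so M₂ = 2.016923 × 90.98 ≈ 183.4997 billion.
ΔM = M₂ − M₁ = 183.4997 − 180.7379 = 2.7618 billion.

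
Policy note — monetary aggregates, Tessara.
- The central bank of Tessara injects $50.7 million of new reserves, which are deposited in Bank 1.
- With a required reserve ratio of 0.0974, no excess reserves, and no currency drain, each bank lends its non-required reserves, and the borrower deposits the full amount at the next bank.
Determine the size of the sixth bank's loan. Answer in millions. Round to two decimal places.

Each bank lends a fraction (1 − rr) = 0.9026 of the deposit it receives, so Bank 6 receives 50.7·0.9026^5 and lends 50.7·0.9026^6 ≈ 27.4145 million.

$27.41 million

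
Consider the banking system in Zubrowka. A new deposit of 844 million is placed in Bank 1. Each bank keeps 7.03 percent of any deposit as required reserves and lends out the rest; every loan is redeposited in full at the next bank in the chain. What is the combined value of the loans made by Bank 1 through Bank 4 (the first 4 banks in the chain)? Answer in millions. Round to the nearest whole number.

Bank i lends (1 − rr)^i of the original deposit: Bank 1 lends 844·0.9297 = 784.6668, Bank 2 lends 844·0.9297² ≈ 729.5047, and so on.
Summing a geometric series: total = 844·[0.9297·(1 − 0.9297^4) / (1 − 0.9297)] ≈ 2822.9337 million.

2823 million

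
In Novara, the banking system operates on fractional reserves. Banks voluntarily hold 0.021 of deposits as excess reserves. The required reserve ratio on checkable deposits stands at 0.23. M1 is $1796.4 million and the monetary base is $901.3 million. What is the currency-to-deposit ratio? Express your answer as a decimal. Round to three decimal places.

Using m = M/MB = 1796.4/901.3 ≈ 1.993121. From m = (1 + c)/(c + rr + e), rearranging gives 1 + c = m·(c + rr + e), so c·(1 − m) = m·(rr + e) − 1.
Hence c = [m·(rr + e) − 1]/(1 − m) = [1.993121 × (0.23 + 0.021) − 1] / (1 − 1.993121) ≈ 0.503188.

0.503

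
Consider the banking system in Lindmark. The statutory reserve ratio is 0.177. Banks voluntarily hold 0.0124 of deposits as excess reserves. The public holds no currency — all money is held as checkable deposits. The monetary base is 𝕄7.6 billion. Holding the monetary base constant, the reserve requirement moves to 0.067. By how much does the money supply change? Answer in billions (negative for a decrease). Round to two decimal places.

Initially m₁ = 1 / (0.177 + 0.0124) ≈ 5.2798, so M₁ = 5.2798 × 7.6 ≈ 40.1265 billion.
After the change m₂ = 1 / (0.067 + 0.0124) ≈ 12.5945, so M₂ = 12.5945 × 7.6 = 95.7182 billion.
ΔM = M₂ − M₁ = 95.7182 − 40.1265 = 55.5917 billion.

𝕄55.59 billion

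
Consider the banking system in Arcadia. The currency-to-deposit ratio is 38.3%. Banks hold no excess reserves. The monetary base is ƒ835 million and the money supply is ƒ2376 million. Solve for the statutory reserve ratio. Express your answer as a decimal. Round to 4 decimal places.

0.1030

Using m = M/MB = 2376/835 ≈ 2.845509. Since m = (1 + c)/(c + rr + e), the denominator satisfies c + rr + e = (1 + c)/m = (1 + 0.383) / 2.845509 ≈ 0.486029.
With c = 0.383 and e = 0, the statutory reserve ratio is 0.486029 − 0.383 − 0 = 0.103029.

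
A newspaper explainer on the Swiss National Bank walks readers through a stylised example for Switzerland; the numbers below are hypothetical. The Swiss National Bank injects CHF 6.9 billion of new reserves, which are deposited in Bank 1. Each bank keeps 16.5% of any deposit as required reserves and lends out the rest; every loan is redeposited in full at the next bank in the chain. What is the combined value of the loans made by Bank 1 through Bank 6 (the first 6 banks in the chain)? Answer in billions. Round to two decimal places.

Bank i lends (1 − rr)^i of the original deposit: Bank 1 lends 6.9·0.8350 = 5.7615, Bank 2 lends 6.9·0.8350² ≈ 4.8109, and so on.
Summing a geometric series: total = 6.9·[0.8350·(1 − 0.8350^6) / (1 − 0.8350)] ≈ 23.0831 billion.

CHF 23.08 billion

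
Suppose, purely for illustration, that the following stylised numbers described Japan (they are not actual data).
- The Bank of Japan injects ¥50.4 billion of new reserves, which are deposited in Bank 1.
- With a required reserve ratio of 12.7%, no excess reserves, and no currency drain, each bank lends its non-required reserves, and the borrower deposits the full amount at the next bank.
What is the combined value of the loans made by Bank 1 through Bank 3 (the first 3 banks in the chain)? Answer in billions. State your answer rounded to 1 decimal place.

Bank i lends (1 − rr)^i of the original deposit: Bank 1 lends 50.4·0.8730 = 43.9992, Bank 2 lends 50.4·0.8730² ≈ 38.4113, and so on.
Summing a geometric series: total = 50.4·[0.8730·(1 − 0.8730^3) / (1 − 0.8730)] ≈ 115.9436 billion.

¥115.9 billion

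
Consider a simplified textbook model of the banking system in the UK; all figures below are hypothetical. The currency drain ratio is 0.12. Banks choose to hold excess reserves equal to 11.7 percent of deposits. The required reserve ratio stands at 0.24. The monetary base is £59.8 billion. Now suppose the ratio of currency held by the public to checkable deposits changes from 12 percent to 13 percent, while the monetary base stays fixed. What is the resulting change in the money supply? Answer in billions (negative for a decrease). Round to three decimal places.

Initially m₁ = (1 + 0.12) / (0.24 + 0.117 + 0.12) ≈ 2.348008, so M₁ = 2.348008 × 59.8 ≈ 140.4109 billion.
After the change m₂ = (1 + 0.13) / (0.24 + 0.117 + 0.13) ≈ 2.320329, so M₂ = 2.320329 × 59.8 ≈ 138.7557 billion.
ΔM = M₂ − M₁ = 138.7557 − 140.4109 = -1.6552 billion.

-1.655 billion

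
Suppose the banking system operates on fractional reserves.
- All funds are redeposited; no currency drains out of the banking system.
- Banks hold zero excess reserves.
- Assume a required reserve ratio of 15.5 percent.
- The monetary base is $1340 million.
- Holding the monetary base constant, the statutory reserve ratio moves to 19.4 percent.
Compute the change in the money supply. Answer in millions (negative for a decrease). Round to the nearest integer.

-1738 million

Initially m₁ = 1 / (0.155) ≈ 6.45161, so M₁ = 6.45161 × 1340 = 8645.1574 million.
After the change m₂ = 1 / (0.194) ≈ 5.15464, so M₂ = 5.15464 × 1340 = 6907.2176 million.
ΔM = M₂ − M₁ = 6907.2176 − 8645.1574 = -1737.9398 million.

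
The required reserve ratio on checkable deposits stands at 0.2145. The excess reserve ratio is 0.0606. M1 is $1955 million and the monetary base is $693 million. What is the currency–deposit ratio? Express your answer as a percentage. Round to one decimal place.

12.3%

Using m = M/MB = 1955/693 ≈ 2.821068. From m = (1 + c)/(c + rr + e), rearranging gives 1 + c = m·(c + rr + e), so c·(1 − m) = m·(rr + e) − 1.
Hence c = [m·(rr + e) − 1]/(1 − m) = [2.821068 × (0.2145 + 0.0606) − 1] / (1 − 2.821068) ≈ 0.122963.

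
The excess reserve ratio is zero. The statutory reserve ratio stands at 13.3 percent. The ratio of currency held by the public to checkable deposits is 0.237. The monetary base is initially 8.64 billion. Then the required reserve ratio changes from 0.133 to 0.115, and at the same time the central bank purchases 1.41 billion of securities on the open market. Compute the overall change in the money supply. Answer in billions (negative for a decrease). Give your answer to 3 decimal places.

6.432 billion

Before: m₁ = (1 + 0.237) / (0.133 + 0.237) ≈ 3.343243, MB₁ = 8.64, so M₁ = 3.343243 × 8.64 ≈ 28.8856 billion.
After: m₂ = (1 + 0.237) / (0.115 + 0.237) ≈ 3.514205, MB₂ = 8.64 + 1.41 = 10.05, so M₂ = 3.514205 × 10.05 ≈ 35.3178 billion.
ΔM = M₂ − M₁ = 35.3178 − 28.8856 = 6.4322 billion.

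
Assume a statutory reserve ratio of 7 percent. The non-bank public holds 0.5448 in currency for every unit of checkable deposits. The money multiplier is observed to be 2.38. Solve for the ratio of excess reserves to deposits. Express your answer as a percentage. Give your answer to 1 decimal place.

Using m = 2.38. Since m = (1 + c)/(c + rr + e), the denominator satisfies c + rr + e = (1 + c)/m = (1 + 0.5448) / 2.38 ≈ 0.649076.
With c = 0.5448 and rr = 0.07, the ratio of excess reserves to deposits is 0.649076 − 0.5448 − 0.07 = 0.034276.

3.4%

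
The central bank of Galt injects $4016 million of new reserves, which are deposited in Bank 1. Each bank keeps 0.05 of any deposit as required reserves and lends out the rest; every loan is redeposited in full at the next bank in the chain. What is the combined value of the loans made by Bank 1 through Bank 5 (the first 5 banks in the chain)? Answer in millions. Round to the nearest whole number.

$17261 million

Bank i lends (1 − rr)^i of the original deposit: Bank 1 lends 4016·0.9500 = 3815.2000, Bank 2 lends 4016·0.9500² = 3624.4400, and so on.
Summing a geometric series: total = 4016·[0.9500·(1 − 0.9500^5) / (1 − 0.9500)] ≈ 17261.4193 million.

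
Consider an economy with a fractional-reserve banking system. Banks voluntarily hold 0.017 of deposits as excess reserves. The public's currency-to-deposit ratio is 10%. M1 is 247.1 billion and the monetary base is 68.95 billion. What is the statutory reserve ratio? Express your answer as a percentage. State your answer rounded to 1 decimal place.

19.0%

Using m = M/MB = 247.1/68.95 ≈ 3.583756. Since m = (1 + c)/(c + rr + e), the denominator satisfies c + rr + e = (1 + c)/m = (1 + 0.1) / 3.583756 ≈ 0.306941.
With c = 0.1 and e = 0.017, the statutory reserve ratio is 0.306941 − 0.1 − 0.017 = 0.189941.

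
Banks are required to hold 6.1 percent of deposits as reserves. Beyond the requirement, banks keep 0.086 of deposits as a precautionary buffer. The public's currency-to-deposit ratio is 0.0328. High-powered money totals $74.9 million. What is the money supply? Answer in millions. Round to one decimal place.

$430.2 million

The money multiplier is m = (1 + c) / (rr + e + c) = (1 + 0.0328) / (0.061 + 0.086 + 0.0328) ≈ 5.7442.
So M = m × MB = 5.7442 × 74.9 ≈ 430.2406 million.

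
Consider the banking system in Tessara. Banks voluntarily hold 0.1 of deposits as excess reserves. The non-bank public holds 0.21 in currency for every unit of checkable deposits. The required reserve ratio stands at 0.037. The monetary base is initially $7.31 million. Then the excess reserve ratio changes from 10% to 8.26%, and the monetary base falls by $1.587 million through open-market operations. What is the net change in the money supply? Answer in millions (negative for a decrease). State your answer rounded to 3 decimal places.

Before: m₁ = (1 + 0.21) / (0.037 + 0.1 + 0.21) ≈ 3.48703, MB₁ = 7.31, so M₁ = 3.48703 × 7.31 ≈ 25.4902 million.
After: m₂ = (1 + 0.21) / (0.037 + 0.0826 + 0.21) ≈ 3.67112, MB₂ = 7.31 − 1.587 = 5.723, so M₂ = 3.67112 × 5.723 ≈ 21.0098 million.
ΔM = M₂ − M₁ = 21.0098 − 25.4902 = -4.4804 million.

-4.480 million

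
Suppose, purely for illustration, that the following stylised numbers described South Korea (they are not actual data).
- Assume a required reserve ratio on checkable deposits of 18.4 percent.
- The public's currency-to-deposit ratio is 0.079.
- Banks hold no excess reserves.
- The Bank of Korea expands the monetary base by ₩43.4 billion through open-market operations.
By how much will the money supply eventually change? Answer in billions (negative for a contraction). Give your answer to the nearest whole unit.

₩178 billion

The money multiplier is m = (1 + c) / (rr + c) = (1 + 0.079) / (0.184 + 0.079) ≈ 4.1027.
The purchase adds 43.4 billion of base, so ΔM = m × ΔMB = 4.1027 × (+43.4) ≈ 178.0572 billion.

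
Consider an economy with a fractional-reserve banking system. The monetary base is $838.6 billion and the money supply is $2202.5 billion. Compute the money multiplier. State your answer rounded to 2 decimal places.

2.63

The money multiplier is m = M / MB = 2202.5 / 838.6 ≈ 2.62640.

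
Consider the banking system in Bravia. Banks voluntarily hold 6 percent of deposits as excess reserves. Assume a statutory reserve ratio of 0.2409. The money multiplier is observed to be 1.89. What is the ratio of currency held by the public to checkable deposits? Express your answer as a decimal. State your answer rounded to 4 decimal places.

Using m = 1.89. From m = (1 + c)/(c + rr + e), rearranging gives 1 + c = m·(c + rr + e), so c·(1 − m) = m·(rr + e) − 1.
Hence c = [m·(rr + e) − 1]/(1 − m) = [1.89 × (0.2409 + 0.06) − 1] / (1 − 1.89) ≈ 0.484606.

0.4846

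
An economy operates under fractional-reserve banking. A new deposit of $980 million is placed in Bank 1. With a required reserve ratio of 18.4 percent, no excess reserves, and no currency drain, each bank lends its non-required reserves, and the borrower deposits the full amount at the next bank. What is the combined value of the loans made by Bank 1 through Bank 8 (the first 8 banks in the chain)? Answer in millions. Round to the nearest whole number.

$3492 million

Bank i lends (1 − rr)^i of the original deposit: Bank 1 lends 980·0.8160 = 799.6800, Bank 2 lends 980·0.8160² ≈ 652.5389, and so on.
Summing a geometric series: total = 980·[0.8160·(1 − 0.8160^8) / (1 − 0.8160)] ≈ 3491.7687 million.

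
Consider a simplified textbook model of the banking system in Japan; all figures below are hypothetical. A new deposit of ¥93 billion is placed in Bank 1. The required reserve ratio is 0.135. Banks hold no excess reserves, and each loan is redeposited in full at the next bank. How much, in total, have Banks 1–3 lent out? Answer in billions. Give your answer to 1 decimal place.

Bank i lends (1 − rr)^i of the original deposit: Bank 1 lends 93·0.8650 = 80.4450, Bank 2 lends 93·0.8650² ≈ 69.5849, and so on.
Summing a geometric series: total = 93·[0.8650·(1 − 0.8650^3) / (1 − 0.8650)] ≈ 210.2209 billion.

¥210.2 billion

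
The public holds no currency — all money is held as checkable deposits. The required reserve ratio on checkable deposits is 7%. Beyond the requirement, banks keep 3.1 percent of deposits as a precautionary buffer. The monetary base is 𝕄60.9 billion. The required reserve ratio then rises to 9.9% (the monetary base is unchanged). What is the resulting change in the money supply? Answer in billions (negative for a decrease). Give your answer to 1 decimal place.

Initially m₁ = 1 / (0.07 + 0.031) ≈ 9.9010, so M₁ = 9.9010 × 60.9 = 602.9709 billion.
After the change m₂ = 1 / (0.099 + 0.031) ≈ 7.6923, so M₂ = 7.6923 × 60.9 ≈ 468.4611 billion.
ΔM = M₂ − M₁ = 468.4611 − 602.9709 = -134.5098 billion.

-134.5 billion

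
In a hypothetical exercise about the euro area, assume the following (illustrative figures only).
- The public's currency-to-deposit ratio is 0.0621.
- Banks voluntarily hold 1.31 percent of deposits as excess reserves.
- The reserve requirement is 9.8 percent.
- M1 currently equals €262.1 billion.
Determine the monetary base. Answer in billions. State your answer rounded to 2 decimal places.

€42.74 billion

The money multiplier is m = (1 + c) / (rr + e + c) = (1 + 0.0621) / (0.098 + 0.0131 + 0.0621) ≈ 6.132217.
MB = M / m = 262.1 / 6.132217 ≈ 42.7415 billion.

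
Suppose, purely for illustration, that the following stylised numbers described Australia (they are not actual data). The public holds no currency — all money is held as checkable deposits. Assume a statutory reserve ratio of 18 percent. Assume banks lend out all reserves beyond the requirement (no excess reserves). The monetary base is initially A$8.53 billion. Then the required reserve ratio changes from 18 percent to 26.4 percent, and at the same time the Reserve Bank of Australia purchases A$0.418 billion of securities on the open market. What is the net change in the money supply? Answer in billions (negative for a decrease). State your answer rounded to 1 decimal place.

Before: m₁ = 1 / (0.18) ≈ 5.5556, MB₁ = 8.53, so M₁ = 5.5556 × 8.53 ≈ 47.3893 billion.
After: m₂ = 1 / (0.264) ≈ 3.7879, MB₂ = 8.53 + 0.418 = 8.948, so M₂ = 3.7879 × 8.948 ≈ 33.8941 billion.
ΔM = M₂ − M₁ = 33.8941 − 47.3893 = -13.4952 billion.

-13.5 billion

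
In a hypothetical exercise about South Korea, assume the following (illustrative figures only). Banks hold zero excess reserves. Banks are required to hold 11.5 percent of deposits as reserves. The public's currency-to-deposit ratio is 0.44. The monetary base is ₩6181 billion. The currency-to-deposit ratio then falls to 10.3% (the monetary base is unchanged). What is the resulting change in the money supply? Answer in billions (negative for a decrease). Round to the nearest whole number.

₩15236 billion

Initially m₁ = (1 + 0.44) / (0.115 + 0.44) ≈ 2.59459, so M₁ = 2.59459 × 6181 ≈ 16037.1608 billion.
After the change m₂ = (1 + 0.103) / (0.115 + 0.103) ≈ 5.05963, so M₂ = 5.05963 × 6181 ≈ 31273.573 billion.
ΔM = M₂ − M₁ = 31273.573 − 16037.1608 = 15236.4122 billion.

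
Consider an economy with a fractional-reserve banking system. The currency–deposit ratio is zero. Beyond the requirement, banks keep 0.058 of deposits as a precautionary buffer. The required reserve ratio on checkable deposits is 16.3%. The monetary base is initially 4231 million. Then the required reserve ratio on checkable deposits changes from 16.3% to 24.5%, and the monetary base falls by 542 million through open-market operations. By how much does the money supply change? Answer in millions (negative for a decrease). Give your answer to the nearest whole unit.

-6970 million

Before: m₁ = 1 / (0.163 + 0.058) ≈ 4.52489, MB₁ = 4231, so M₁ = 4.52489 × 4231 ≈ 19144.8096 million.
After: m₂ = 1 / (0.245 + 0.058) ≈ 3.30033, MB₂ = 4231 − 542 = 3689, so M₂ = 3.30033 × 3689 ≈ 12174.9174 million.
ΔM = M₂ − M₁ = 12174.9174 − 19144.8096 = -6969.8922 million.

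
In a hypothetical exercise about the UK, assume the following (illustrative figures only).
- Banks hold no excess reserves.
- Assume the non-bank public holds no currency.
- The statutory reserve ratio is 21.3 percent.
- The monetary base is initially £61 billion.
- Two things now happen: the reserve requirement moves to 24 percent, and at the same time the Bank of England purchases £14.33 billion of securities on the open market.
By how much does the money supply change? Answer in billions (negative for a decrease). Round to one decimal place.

Before: m₁ = 1 / (0.213) ≈ 4.6948, MB₁ = 61, so M₁ = 4.6948 × 61 = 286.3828 billion.
After: m₂ = 1 / (0.24) ≈ 4.1667, MB₂ = 61 + 14.33 = 75.33, so M₂ = 4.1667 × 75.33 ≈ 313.8775 billion.
ΔM = M₂ − M₁ = 313.8775 − 286.3828 = 27.4947 billion.

£27.5 billion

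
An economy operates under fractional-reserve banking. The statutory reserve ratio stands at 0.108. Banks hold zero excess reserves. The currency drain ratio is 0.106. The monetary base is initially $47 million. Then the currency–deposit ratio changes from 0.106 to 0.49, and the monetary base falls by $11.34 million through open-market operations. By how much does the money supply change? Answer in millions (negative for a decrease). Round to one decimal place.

-154.1 million

Before: m₁ = (1 + 0.106) / (0.108 + 0.106) ≈ 5.1682, MB₁ = 47, so M₁ = 5.1682 × 47 = 242.9054 million.
After: m₂ = (1 + 0.49) / (0.108 + 0.49) ≈ 2.4916, MB₂ = 47 − 11.34 = 35.66, so M₂ = 2.4916 × 35.66 ≈ 88.8505 million.
ΔM = M₂ − M₁ = 88.8505 − 242.9054 = -154.0549 million.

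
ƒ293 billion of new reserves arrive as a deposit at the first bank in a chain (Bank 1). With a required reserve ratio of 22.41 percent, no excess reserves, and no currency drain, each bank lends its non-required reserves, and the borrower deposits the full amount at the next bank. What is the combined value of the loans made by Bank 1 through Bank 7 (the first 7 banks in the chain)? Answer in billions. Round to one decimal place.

ƒ842.7 billion

Bank i lends (1 − rr)^i of the original deposit: Bank 1 lends 293·0.7759 = 227.3387, Bank 2 lends 293·0.7759² ≈ 176.3921, and so on.
Summing a geometric series: total = 293·[0.7759·(1 − 0.7759^7) / (1 − 0.7759)] ≈ 842.7119 billion.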